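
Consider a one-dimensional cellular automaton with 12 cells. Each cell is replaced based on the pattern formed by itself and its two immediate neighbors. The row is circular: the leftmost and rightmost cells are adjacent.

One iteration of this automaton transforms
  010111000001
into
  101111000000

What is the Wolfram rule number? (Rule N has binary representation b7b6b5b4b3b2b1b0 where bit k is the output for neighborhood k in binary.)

position 4: 111 → 1  (bit 7 = 1)
position 5: 110 → 1  (bit 6 = 1)
position 0: 101 → 1  (bit 5 = 1)
position 6: 100 → 0  (bit 4 = 0)
position 3: 011 → 1  (bit 3 = 1)
position 1: 010 → 0  (bit 2 = 0)
position 10: 001 → 0  (bit 1 = 0)
position 7: 000 → 0  (bit 0 = 0)
bits b7..b0 = 11101000 = 232

232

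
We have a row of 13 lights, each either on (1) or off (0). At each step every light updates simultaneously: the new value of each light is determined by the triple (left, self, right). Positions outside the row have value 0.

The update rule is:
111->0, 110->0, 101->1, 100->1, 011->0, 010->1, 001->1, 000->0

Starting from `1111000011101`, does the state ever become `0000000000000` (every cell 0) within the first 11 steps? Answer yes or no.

no

0000100100011
0001111110100
0010000001110
0111000010001
1000100111011
1101111000100
0010000101110
0111001110001
1000110001011
1101001011100
0011111100010
step 11 is 0011111100010, still not uniform 0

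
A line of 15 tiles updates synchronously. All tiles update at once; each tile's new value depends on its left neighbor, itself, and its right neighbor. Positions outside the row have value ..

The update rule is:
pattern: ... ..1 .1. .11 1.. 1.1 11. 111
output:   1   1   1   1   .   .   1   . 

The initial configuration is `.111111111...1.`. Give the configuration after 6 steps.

11.1.1.111.1.1.

step 1: 11.......1.111.
step 2: 11.1111111.1.1.
step 3: 11.1.....1.1.1.
step 4: 11.1.11111.1.1.
step 5: 11.1.1...1.1.1.
step 6: 11.1.1.111.1.1.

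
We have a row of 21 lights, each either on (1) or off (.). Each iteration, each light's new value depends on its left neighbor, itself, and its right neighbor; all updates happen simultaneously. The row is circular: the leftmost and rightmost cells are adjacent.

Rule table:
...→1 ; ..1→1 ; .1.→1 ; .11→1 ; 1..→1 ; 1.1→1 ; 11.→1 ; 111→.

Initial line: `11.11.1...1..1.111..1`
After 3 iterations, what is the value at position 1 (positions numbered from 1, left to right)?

.111111111111111.1111
11.............111..1
.111111111111111.1111
position 1 holds .

.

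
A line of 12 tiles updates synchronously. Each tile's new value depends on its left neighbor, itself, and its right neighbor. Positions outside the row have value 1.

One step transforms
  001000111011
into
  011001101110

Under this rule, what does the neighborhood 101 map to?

1

At position 9 the neighborhood is 101; the next row has 1 there.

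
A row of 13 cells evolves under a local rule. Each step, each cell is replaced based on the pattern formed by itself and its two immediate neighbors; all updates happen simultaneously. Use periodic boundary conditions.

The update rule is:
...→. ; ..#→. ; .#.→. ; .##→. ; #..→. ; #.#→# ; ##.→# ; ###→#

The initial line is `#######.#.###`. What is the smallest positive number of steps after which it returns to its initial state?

13

########.#.##
#########.#.#
##########.#.
.##########.#
#.##########.
.#.##########
#.#.#########
##.#.########
###.#.#######
####.#.######
#####.#.#####
######.#.####
#######.#.###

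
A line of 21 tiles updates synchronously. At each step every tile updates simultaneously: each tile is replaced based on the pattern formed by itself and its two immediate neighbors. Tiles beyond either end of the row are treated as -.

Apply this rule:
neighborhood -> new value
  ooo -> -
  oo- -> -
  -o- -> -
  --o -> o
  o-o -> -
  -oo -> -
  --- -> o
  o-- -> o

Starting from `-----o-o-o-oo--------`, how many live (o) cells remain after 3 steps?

13

ooooo--------oooooooo
-----oooooooo--------
ooooo--------oooooooo
count of o: 13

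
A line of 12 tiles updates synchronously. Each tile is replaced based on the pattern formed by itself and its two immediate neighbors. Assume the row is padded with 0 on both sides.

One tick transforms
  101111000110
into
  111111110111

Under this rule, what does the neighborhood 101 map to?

1

At position 1 the neighborhood is 101; the next row has 1 there.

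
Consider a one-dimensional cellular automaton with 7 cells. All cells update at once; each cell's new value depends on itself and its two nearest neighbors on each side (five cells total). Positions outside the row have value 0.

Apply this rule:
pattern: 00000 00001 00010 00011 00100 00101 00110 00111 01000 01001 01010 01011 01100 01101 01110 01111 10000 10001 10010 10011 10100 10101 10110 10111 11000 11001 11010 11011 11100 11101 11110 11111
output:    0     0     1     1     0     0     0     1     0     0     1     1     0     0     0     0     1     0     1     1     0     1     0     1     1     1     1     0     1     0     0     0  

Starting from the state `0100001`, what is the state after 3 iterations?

0101001

iteration 1: 1001010
iteration 2: 0010100
iteration 3: 0101001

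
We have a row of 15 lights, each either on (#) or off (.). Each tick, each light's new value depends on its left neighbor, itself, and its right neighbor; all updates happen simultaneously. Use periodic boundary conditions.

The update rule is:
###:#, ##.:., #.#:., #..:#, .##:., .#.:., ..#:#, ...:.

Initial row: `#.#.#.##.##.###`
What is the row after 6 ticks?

.............##
#...........#..
.#.........#.##
..#.......#....
.#.#.....#.#...
#...#...#...#..

#...#...#...#..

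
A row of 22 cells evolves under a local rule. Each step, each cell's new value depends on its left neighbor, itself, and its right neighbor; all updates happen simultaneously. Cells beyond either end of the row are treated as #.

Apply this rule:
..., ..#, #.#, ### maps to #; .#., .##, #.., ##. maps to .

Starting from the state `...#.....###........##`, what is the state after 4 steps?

.#..#..#..#.#.#.#.#.#.

step 1: .##..####.#..#######.#
step 2: #...#.##.#..#.#####.#.
step 3: ..##.#..#..#.#.###.#.#
step 4: .#..#..#..#.#.#.#.#.#.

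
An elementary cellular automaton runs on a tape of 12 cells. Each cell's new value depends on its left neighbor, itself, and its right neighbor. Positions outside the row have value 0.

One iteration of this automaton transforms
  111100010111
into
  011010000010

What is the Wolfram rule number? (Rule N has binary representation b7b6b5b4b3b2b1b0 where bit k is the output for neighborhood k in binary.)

position 1: 111 → 1  (bit 7 = 1)
position 3: 110 → 0  (bit 6 = 0)
position 8: 101 → 0  (bit 5 = 0)
position 4: 100 → 1  (bit 4 = 1)
position 0: 011 → 0  (bit 3 = 0)
position 7: 010 → 0  (bit 2 = 0)
position 6: 001 → 0  (bit 1 = 0)
position 5: 000 → 0  (bit 0 = 0)
bits b7..b0 = 10010000 = 144

144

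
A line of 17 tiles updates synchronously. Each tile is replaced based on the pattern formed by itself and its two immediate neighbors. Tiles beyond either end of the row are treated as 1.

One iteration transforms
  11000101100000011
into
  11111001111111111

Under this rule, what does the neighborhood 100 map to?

1

At position 2 the neighborhood is 100; the next row has 1 there.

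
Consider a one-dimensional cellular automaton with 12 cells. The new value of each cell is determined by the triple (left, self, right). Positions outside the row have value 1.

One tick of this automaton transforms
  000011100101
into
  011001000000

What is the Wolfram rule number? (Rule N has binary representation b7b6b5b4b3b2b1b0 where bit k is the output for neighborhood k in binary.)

position 5: 111 → 1  (bit 7 = 1)
position 6: 110 → 0  (bit 6 = 0)
position 10: 101 → 0  (bit 5 = 0)
position 0: 100 → 0  (bit 4 = 0)
position 4: 011 → 0  (bit 3 = 0)
position 9: 010 → 0  (bit 2 = 0)
position 3: 001 → 0  (bit 1 = 0)
position 1: 000 → 1  (bit 0 = 1)
bits b7..b0 = 10000001 = 129

129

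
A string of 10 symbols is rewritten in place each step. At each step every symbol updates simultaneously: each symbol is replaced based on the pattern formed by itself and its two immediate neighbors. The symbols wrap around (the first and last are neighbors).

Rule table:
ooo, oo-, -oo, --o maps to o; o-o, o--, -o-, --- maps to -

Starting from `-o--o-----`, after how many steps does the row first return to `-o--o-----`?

10

step 1: o--o------
step 2: --o------o
step 3: -o------o-
step 4: o------o--
step 5: ------o--o
step 6: -----o--o-
step 7: ----o--o--
step 8: ---o--o---
step 9: --o--o----
step 10: -o--o-----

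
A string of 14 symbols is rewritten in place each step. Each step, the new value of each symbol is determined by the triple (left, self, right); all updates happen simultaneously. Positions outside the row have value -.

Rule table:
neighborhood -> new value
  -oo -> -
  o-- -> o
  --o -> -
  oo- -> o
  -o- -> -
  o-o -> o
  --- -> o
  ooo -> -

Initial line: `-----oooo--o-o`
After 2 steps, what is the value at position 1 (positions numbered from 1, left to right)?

-

oooo----oo--o-
---oooo--oo--o
position 1 holds -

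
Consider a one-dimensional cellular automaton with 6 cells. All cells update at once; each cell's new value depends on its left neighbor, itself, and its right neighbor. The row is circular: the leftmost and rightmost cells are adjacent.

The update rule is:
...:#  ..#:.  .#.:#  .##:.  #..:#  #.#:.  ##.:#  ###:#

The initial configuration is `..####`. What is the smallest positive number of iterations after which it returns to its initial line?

#..###
##..##
###..#
####..
.####.
..####

6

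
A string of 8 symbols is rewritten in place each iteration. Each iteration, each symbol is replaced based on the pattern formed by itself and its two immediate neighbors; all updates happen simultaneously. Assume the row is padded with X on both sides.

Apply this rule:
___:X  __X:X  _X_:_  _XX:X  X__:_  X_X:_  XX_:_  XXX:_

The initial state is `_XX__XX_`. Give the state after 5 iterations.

___XXX__

_X__XX__
___XX__X
_XXX__XX
_X___XX_
___XXX__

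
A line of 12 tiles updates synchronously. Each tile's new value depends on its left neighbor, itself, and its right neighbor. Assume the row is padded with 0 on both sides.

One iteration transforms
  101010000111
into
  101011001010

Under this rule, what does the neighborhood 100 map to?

1

At position 5 the neighborhood is 100; the next row has 1 there.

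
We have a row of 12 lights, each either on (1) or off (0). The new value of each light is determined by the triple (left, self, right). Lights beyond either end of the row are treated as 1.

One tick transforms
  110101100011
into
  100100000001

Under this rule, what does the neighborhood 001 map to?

0

At position 9 the neighborhood is 001; the next row has 0 there.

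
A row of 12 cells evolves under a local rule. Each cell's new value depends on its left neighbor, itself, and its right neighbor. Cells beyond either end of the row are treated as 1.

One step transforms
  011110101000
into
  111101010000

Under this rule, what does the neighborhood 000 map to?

0

At position 10 the neighborhood is 000; the next row has 0 there.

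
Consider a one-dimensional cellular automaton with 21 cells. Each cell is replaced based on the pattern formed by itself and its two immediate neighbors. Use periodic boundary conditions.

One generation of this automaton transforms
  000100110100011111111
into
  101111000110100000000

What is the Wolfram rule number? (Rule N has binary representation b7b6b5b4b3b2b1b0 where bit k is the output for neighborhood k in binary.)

22

position 14: 111 → 0  (bit 7 = 0)
position 7: 110 → 0  (bit 6 = 0)
position 8: 101 → 0  (bit 5 = 0)
position 0: 100 → 1  (bit 4 = 1)
position 6: 011 → 0  (bit 3 = 0)
position 3: 010 → 1  (bit 2 = 1)
position 2: 001 → 1  (bit 1 = 1)
position 1: 000 → 0  (bit 0 = 0)
bits b7..b0 = 00010110 = 22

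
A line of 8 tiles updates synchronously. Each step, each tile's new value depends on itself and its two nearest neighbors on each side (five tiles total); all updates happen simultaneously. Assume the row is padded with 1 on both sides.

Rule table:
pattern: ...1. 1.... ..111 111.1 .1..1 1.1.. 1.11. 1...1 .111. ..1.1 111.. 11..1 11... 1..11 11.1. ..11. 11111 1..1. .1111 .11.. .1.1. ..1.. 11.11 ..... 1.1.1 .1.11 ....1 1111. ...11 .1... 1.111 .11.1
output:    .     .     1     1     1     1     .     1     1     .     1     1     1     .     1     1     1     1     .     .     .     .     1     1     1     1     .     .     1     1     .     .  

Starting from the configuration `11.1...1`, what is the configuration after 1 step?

.1111111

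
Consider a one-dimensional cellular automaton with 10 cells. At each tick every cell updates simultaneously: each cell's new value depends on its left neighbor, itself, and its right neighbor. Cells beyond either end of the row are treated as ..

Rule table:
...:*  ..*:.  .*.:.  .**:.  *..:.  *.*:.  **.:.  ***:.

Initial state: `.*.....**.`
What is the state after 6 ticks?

**.....***

...***....
**.....***
...***....  (repeats tick 1; period 2)
tick 6: **.....***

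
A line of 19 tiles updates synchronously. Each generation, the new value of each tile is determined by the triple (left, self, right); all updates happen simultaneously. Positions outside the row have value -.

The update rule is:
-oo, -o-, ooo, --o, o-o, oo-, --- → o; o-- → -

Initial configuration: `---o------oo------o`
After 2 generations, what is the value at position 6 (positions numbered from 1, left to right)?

o

oooo-ooooooo-oooooo
ooooooooooooooooooo
position 6 holds o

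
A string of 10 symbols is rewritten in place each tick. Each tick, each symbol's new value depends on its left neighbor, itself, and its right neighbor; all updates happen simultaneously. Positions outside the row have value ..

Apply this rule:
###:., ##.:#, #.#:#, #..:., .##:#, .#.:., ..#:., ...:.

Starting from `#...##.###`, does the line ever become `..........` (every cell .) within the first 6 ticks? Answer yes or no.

no

....####.#
....#..##.
.......##.
.......##.  (fixed point — unchanged through tick 6)
tick 6 is .......##., still not uniform .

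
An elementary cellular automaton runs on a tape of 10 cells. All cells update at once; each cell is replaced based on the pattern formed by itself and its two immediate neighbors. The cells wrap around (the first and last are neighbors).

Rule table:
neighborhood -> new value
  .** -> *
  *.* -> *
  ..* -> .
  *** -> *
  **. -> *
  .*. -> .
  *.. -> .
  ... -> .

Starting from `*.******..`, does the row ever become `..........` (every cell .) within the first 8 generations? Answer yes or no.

no

.*******..
.*******..  (fixed point — unchanged through generation 8)
generation 8 is .*******.., still not uniform .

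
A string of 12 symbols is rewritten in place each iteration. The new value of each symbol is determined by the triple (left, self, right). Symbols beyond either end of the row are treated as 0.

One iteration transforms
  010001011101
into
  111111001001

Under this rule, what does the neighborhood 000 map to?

At position 3 the neighborhood is 000; the next row has 1 there.

1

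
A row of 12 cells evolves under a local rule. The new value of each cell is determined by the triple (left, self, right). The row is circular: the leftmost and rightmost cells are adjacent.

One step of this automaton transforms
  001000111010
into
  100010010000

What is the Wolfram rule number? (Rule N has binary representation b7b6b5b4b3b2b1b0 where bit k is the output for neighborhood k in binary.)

129

position 7: 111 → 1  (bit 7 = 1)
position 8: 110 → 0  (bit 6 = 0)
position 9: 101 → 0  (bit 5 = 0)
position 3: 100 → 0  (bit 4 = 0)
position 6: 011 → 0  (bit 3 = 0)
position 2: 010 → 0  (bit 2 = 0)
position 1: 001 → 0  (bit 1 = 0)
position 0: 000 → 1  (bit 0 = 1)
bits b7..b0 = 10000001 = 129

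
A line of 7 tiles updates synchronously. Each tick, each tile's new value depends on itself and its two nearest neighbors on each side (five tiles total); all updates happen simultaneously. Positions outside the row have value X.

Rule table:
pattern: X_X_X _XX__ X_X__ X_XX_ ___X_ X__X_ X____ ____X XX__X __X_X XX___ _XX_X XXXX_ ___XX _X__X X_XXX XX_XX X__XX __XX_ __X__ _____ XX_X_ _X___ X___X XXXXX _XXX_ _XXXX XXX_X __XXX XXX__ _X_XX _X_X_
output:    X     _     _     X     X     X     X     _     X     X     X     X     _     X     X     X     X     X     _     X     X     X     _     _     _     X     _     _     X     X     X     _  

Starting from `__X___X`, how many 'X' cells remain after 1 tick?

5

XXX__XX
count of X: 5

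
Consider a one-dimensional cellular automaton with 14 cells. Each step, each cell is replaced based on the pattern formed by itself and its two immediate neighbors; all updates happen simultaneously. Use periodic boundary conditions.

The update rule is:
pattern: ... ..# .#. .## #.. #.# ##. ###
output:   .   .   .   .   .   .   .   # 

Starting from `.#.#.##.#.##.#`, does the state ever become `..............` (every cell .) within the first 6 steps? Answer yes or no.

yes

..............
all cells are . at step 1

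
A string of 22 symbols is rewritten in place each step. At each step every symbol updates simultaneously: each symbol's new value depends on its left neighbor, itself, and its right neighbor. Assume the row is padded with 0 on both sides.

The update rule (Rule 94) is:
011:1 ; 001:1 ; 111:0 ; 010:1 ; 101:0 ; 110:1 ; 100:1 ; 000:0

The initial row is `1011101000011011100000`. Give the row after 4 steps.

1010101101101010101110

1010101100111010110000
1010101111101010111000
1010101000101010101100
1010101101101010101110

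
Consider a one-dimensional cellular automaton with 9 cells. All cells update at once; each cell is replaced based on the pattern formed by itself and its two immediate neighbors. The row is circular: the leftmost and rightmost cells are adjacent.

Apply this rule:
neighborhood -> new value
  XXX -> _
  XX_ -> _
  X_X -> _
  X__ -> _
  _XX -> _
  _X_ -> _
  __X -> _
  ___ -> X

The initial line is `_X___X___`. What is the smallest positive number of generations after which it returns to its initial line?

generation 1: ___X___XX
generation 2: _X___X___

2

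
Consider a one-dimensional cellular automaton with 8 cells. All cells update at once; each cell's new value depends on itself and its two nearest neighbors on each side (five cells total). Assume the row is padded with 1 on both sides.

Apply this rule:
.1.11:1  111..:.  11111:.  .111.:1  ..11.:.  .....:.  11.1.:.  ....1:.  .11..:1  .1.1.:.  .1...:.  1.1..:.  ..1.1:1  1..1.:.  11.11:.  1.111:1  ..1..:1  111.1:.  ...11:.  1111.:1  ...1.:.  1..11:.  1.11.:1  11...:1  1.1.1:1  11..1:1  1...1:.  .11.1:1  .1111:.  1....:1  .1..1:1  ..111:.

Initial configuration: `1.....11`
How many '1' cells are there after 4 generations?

.11.....
.1111...
.1.1.1..
.1.1..1.
count of 1: 3

3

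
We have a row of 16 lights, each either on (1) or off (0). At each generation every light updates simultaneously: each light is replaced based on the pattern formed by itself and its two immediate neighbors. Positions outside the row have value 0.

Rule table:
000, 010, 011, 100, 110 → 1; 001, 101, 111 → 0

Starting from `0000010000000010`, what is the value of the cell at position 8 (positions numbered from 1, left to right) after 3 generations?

generation 1: 1111011111111011
generation 2: 1001010000001011
generation 3: 1101011111101011
position 8 holds 1

1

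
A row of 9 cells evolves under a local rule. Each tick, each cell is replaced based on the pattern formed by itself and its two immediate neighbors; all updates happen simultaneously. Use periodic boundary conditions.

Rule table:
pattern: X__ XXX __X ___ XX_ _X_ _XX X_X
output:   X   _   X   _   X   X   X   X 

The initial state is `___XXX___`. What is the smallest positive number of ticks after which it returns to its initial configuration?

__XX_XX__
_XXXXXXX_
XX_____XX
_XX___XX_
XXXX_XXXX
___XXX___

6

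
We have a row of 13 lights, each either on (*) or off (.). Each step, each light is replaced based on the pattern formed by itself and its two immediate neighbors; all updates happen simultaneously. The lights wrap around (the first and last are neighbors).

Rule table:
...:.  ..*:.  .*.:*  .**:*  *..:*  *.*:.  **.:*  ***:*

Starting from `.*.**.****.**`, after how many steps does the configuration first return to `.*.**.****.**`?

step 1: .*.**.****.**

1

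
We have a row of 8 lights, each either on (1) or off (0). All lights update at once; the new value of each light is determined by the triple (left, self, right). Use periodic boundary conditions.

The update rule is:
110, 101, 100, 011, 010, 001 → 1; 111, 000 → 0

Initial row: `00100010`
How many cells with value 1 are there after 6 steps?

6

01110111
11011101
01110111  (repeats step 1; period 2)
step 6: 11011101
count of 1: 6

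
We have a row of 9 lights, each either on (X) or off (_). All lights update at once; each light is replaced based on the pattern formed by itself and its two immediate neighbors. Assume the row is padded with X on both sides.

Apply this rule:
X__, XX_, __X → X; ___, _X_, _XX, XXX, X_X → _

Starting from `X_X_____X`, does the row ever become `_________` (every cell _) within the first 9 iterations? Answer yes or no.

no

X__X___X_
XXX_X_X__
__X____XX
XX_X__X__
_X__XX_XX
__XX_X___
XX_X__X_X
_X__XX___
__XX_XX_X
iteration 9 is __XX_XX_X, still not uniform _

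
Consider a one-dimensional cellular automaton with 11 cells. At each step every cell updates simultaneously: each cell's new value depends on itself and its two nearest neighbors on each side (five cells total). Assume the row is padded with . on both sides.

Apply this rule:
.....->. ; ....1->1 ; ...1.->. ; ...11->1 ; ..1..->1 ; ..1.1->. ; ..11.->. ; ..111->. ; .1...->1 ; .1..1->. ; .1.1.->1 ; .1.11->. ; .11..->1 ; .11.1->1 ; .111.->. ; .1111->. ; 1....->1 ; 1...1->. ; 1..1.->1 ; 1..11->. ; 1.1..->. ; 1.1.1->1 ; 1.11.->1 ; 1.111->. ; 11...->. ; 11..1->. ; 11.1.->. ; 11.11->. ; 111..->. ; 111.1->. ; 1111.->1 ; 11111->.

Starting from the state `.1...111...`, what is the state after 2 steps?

step 1: .11.1....1.
step 2: 1.1..111.11

1.1..111.11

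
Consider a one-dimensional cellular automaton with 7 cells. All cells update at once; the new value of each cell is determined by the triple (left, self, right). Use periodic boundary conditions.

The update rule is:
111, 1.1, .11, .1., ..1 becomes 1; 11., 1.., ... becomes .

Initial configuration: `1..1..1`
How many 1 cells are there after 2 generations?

generation 1: ..11.11
generation 2: .11.11.
count of 1: 4

4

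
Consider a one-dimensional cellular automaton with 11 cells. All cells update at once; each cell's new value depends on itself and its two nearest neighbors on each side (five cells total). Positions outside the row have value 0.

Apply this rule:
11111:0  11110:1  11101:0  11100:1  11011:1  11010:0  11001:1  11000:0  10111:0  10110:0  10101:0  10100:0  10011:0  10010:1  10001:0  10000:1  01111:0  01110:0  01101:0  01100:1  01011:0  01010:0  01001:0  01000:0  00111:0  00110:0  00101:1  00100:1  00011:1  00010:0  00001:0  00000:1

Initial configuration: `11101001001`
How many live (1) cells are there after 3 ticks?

3

00000011011
11110100101
00100001100
count of 1: 3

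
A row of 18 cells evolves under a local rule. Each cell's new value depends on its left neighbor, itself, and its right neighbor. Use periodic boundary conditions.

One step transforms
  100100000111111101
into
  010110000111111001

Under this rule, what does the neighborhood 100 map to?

At position 1 the neighborhood is 100; the next row has 1 there.

1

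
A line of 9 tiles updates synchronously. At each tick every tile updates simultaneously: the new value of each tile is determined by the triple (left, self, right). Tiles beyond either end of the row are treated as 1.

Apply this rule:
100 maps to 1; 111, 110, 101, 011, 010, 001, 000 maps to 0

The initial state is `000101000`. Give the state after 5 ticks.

tick 1: 100000100
tick 2: 010000010
tick 3: 001000000
tick 4: 100100000
tick 5: 010010000

010010000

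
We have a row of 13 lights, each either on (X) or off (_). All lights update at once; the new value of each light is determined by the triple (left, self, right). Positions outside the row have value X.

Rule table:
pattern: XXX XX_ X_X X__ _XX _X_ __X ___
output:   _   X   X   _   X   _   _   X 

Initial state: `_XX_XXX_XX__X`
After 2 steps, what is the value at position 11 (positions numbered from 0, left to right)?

_

XXXXX_XXXX__X
____XXX__X__X
position 11 holds _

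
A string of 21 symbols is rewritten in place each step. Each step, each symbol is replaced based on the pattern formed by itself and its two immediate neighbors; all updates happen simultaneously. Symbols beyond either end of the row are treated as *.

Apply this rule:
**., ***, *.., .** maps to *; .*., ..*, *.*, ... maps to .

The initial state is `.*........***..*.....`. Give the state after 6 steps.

step 1: ..*.......****..*....
step 2: *..*......*****..*...
step 3: **..*.....******..*..
step 4: ***..*....*******..*.
step 5: ****..*...********...
step 6: *****..*..*********..

*****..*..*********..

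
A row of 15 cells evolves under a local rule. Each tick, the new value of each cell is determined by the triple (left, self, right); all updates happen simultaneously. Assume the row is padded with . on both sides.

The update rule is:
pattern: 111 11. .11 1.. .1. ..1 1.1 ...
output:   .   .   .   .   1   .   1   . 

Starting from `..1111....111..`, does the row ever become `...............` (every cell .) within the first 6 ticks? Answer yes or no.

yes

...............
all cells are . at tick 1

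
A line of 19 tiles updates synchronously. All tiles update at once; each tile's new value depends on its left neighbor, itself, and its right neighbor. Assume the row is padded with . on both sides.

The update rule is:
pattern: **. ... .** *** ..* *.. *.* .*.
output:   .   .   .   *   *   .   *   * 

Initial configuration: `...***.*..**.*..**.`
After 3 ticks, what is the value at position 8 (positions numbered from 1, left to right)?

..*.*.**.*..**.*...
.*****..**.*..**...
*.***..*..**.*.....
position 8 holds *

*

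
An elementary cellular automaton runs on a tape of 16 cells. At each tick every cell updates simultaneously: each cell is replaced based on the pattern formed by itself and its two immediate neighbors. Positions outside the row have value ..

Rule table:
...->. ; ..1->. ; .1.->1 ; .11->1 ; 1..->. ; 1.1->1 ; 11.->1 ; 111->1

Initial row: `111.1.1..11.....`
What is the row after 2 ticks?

tick 1: 1111111..11.....
tick 2: 1111111..11.....

1111111..11.....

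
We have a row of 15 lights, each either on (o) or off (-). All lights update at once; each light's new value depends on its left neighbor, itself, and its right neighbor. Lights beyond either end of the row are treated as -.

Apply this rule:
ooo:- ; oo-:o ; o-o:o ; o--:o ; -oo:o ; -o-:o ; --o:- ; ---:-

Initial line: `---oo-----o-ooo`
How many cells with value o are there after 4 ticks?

tick 1: ---ooo----ooo-o
tick 2: ---o-oo---o-ooo
tick 3: ---ooooo--ooo-o
tick 4: ---o---oo-o-ooo
count of o: 7

7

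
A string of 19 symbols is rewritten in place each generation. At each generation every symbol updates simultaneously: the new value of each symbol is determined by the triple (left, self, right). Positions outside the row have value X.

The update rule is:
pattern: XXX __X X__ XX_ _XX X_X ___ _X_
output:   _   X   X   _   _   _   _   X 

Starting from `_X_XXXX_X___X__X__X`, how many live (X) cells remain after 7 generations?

10

generation 1: _X______XX_XXXXXXX_
generation 2: _XX____X___________
generation 3: ___X__XXX_________X
generation 4: X_XXXX___X_______X_
generation 5: ______X_XXX_____XX_
generation 6: X____XX____X___X___
generation 7: _X__X__X__XXX_XXX_X
count of X: 10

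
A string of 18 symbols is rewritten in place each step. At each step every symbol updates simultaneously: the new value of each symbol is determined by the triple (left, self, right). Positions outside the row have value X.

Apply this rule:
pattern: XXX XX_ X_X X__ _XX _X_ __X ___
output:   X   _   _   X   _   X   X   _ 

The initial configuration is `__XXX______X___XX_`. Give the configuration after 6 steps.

XX_X_X____XXX_X___
X__X_XX__X_X__XX_X
_XXX___XXX_XXX____
__X_X_X_X___X_X__X
XXX_X_X_XX_XX_XXX_
XX__X_X________X__

XX__X_X________X__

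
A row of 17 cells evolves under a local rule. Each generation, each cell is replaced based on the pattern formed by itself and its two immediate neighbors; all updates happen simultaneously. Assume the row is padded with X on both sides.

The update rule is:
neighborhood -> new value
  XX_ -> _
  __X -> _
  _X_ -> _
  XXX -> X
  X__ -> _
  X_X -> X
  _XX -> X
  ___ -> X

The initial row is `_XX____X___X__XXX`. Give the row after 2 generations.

X___X__X___XX_XXX

generation 1: XX__XX___X____XXX
generation 2: X___X__X___XX_XXX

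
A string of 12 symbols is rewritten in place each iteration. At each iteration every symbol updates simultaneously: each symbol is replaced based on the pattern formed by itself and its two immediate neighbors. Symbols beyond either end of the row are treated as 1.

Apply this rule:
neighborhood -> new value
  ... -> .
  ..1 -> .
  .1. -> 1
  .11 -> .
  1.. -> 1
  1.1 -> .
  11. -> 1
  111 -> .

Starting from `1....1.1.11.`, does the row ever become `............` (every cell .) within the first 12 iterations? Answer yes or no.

no

iteration 1: 11...1.1..1.
iteration 2: .11..1.11.1.
iteration 3: ..11.1..1.1.
iteration 4: 1..1.11.1.1.
iteration 5: 11.1..1.1.1.
iteration 6: .1.11.1.1.1.
iteration 7: .1..1.1.1.1.
iteration 8: .11.1.1.1.1.
iteration 9: ..1.1.1.1.1.
iteration 10: 1.1.1.1.1.1.
iteration 11: 1.1.1.1.1.1.  (fixed point — unchanged through iteration 12)
iteration 12 is 1.1.1.1.1.1., still not uniform .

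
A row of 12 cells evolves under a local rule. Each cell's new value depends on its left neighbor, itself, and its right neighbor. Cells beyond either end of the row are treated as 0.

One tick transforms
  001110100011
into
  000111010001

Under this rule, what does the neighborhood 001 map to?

0

At position 1 the neighborhood is 001; the next row has 0 there.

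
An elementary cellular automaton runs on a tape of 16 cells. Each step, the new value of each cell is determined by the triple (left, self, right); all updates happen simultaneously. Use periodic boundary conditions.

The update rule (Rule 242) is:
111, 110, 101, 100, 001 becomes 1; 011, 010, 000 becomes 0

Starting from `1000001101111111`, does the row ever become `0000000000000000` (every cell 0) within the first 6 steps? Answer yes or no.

step 1: 1100010110111111
step 2: 1110101011011111
step 3: 1111010101101111
step 4: 1111101010110111
step 5: 1111110101011011
step 6: 1111111010101101
step 6 is 1111111010101101, still not uniform 0

no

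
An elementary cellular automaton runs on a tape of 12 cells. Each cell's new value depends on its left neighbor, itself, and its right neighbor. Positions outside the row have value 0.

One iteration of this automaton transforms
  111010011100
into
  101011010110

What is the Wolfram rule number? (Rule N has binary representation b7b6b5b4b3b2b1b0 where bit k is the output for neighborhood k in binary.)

position 1: 111 → 0  (bit 7 = 0)
position 2: 110 → 1  (bit 6 = 1)
position 3: 101 → 0  (bit 5 = 0)
position 5: 100 → 1  (bit 4 = 1)
position 0: 011 → 1  (bit 3 = 1)
position 4: 010 → 1  (bit 2 = 1)
position 6: 001 → 0  (bit 1 = 0)
position 11: 000 → 0  (bit 0 = 0)
bits b7..b0 = 01011100 = 92

92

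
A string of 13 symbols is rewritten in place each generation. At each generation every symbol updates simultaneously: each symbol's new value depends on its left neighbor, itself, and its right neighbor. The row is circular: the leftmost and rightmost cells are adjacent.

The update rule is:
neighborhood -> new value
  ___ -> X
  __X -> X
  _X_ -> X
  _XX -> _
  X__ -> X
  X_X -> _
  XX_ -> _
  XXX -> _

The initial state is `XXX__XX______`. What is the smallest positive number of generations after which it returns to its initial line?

generation 1: ___XX__XXXXXX
generation 2: XXX__XX______

2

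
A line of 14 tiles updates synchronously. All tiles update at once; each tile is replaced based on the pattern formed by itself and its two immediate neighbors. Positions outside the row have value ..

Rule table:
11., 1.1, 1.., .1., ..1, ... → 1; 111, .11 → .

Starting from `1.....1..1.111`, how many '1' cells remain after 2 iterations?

11111111111..1
..........1111
count of 1: 4

4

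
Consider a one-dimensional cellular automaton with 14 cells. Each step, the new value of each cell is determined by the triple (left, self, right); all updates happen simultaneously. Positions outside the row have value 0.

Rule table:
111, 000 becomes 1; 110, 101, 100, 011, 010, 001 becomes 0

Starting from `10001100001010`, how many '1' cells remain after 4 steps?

00100001100000
10001100001111
00100001100110
10001100000000
count of 1: 3

3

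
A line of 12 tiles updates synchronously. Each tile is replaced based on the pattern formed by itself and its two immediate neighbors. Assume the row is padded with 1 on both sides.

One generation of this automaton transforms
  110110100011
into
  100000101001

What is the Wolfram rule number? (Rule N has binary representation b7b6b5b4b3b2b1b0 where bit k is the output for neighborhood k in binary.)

133

position 0: 111 → 1  (bit 7 = 1)
position 1: 110 → 0  (bit 6 = 0)
position 2: 101 → 0  (bit 5 = 0)
position 7: 100 → 0  (bit 4 = 0)
position 3: 011 → 0  (bit 3 = 0)
position 6: 010 → 1  (bit 2 = 1)
position 9: 001 → 0  (bit 1 = 0)
position 8: 000 → 1  (bit 0 = 1)
bits b7..b0 = 10000101 = 133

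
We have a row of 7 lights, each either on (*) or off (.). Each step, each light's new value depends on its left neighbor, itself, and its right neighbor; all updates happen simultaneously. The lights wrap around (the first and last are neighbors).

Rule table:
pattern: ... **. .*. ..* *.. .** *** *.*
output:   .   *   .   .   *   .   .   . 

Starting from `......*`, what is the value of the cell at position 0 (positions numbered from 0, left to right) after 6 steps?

.

*......
.*.....
..*....
...*...
....*..
.....*.
position 0 holds .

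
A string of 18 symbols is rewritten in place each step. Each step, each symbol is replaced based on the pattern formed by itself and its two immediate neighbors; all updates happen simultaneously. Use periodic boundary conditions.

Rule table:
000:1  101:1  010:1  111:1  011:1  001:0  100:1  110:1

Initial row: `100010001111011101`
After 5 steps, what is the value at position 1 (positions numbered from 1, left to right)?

1

step 1: 111011101111111111
step 2: 111111111111111111
step 3: 111111111111111111  (fixed point — unchanged through step 5)
position 1 holds 1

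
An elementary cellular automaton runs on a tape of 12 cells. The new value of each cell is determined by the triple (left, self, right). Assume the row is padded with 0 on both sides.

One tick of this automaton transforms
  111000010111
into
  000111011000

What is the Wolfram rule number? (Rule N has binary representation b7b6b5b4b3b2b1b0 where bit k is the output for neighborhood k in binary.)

53

position 1: 111 → 0  (bit 7 = 0)
position 2: 110 → 0  (bit 6 = 0)
position 8: 101 → 1  (bit 5 = 1)
position 3: 100 → 1  (bit 4 = 1)
position 0: 011 → 0  (bit 3 = 0)
position 7: 010 → 1  (bit 2 = 1)
position 6: 001 → 0  (bit 1 = 0)
position 4: 000 → 1  (bit 0 = 1)
bits b7..b0 = 00110101 = 53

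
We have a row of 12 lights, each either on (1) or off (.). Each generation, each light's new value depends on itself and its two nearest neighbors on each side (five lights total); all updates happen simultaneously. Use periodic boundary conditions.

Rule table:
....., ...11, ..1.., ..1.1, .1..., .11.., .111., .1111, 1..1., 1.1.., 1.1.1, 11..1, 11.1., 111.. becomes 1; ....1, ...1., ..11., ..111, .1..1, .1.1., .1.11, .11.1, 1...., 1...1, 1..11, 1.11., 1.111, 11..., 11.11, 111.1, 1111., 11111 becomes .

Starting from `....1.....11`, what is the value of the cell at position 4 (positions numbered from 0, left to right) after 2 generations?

....11.1.1.1
1..1..11.1.1
position 4 holds .

.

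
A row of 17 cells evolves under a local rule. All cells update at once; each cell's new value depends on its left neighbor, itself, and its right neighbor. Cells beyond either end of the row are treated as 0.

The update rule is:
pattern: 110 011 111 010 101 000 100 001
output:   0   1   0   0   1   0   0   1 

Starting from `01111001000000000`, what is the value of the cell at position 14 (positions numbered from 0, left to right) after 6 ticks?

11000010000000000
10000100000000000
00001000000000000
00010000000000000
00100000000000000
01000000000000000
position 14 holds 0

0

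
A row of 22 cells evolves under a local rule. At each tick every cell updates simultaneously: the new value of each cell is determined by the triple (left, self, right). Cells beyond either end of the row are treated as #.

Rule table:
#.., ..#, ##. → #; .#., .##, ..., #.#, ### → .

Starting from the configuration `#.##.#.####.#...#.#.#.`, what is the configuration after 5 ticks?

#..#......#..#.#......
###.#....#.##...#....#
..#..#..#...##.#.#..#.
##.##.##.#.#.#....##..
.#..#..#......#..#.###

.#..#..#......#..#.###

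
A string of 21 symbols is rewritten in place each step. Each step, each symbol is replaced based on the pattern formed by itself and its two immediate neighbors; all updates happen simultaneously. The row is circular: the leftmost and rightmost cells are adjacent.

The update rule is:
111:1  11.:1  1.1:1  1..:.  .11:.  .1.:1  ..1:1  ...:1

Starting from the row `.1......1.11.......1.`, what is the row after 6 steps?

11.1111111.1.1111111.
.11.111111111.1111111
1.11.111111111.111111
11.11.111111111.11111
111.11.111111111.1111
1111.11.111111111.111

1111.11.111111111.111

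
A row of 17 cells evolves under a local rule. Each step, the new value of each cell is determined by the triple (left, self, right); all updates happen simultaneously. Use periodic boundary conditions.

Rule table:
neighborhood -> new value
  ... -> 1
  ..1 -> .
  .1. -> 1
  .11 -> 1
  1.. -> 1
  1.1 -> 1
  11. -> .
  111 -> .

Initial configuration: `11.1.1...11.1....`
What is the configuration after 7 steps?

1.111111.1.11111.
111.....1111....1
...1111.1...111.1
11.1...1111.1..11
..1111.1...111.1.
1.1...1111.1..111
.1111.1...111.1..

.1111.1...111.1..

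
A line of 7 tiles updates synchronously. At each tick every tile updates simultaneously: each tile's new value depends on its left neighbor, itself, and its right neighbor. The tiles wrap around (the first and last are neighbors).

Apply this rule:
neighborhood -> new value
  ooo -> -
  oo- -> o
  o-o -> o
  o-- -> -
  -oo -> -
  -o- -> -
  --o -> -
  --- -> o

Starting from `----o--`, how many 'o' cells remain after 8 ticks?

tick 1: ooo---o
tick 2: --o-o--
tick 3: o--o--o
tick 4: o------
tick 5: --oooo-
tick 6: o----o-
tick 7: --oo--o
tick 8: ---o---
count of o: 1

1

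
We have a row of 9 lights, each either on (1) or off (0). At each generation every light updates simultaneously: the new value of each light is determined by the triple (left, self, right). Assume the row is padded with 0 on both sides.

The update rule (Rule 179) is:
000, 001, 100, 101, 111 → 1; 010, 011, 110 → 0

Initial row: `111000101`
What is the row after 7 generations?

010101010

010111010
101010101
010101010
101010101  (repeats generation 2; period 2)
generation 7: 010101010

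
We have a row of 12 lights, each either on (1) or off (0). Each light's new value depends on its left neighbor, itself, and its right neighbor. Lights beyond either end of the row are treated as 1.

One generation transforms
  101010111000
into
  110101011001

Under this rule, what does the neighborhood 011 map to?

0

At position 6 the neighborhood is 011; the next row has 0 there.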